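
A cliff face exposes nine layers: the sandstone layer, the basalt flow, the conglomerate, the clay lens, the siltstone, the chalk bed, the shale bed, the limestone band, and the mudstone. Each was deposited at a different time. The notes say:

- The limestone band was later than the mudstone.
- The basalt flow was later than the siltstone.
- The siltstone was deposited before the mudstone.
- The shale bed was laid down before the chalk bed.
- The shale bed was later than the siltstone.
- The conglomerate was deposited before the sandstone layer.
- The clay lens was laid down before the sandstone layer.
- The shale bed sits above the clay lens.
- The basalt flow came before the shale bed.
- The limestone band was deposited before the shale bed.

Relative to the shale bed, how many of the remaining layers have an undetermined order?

Forced before the shale bed: the basalt flow, the clay lens, the limestone band, the mudstone, and the siltstone; forced after the shale bed: the chalk bed.
That leaves the conglomerate and the sandstone layer with no forced order relative to the shale bed — 2.

2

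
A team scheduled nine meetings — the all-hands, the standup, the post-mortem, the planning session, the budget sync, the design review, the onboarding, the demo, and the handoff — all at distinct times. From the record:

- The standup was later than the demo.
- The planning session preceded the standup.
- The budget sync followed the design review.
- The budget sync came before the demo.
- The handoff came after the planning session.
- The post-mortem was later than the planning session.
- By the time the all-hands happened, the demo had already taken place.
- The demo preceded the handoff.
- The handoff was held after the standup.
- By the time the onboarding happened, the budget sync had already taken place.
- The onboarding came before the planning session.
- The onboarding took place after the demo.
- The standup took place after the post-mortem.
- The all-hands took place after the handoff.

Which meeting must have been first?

the design review

The design review has a chain of constraints placing it before every other meeting, so the design review must be first.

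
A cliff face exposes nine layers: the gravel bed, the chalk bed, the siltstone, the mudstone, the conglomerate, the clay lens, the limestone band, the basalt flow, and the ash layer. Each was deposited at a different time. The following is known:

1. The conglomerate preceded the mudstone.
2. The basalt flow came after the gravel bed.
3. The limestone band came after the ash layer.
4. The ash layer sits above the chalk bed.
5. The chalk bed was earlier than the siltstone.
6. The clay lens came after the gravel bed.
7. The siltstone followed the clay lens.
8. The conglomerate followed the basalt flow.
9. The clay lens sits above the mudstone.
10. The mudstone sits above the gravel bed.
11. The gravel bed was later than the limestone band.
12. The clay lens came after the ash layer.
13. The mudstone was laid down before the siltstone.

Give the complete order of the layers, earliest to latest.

The constraints fix every adjacent pair, so only one ordering works:
the chalk bed → the ash layer → the limestone band → the gravel bed → the basalt flow → the conglomerate → the mudstone → the clay lens → the siltstone.

the chalk bed, the ash layer, the limestone band, the gravel bed, the basalt flow, the conglomerate, the mudstone, the clay lens, the siltstone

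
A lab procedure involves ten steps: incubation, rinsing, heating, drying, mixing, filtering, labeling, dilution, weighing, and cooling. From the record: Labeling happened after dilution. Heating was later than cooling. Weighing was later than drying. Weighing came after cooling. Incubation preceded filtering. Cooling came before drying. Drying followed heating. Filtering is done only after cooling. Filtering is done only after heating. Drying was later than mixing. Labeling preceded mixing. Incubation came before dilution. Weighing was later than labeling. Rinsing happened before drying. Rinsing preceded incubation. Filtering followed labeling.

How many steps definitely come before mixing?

Directly stated before mixing: labeling.
Dilution reaches mixing via dilution → labeling → mixing.
Incubation reaches mixing via incubation → dilution → labeling → mixing.
Rinsing reaches mixing via rinsing → incubation → dilution → labeling → mixing.
That's dilution, incubation, labeling, and rinsing — 4 in all.

4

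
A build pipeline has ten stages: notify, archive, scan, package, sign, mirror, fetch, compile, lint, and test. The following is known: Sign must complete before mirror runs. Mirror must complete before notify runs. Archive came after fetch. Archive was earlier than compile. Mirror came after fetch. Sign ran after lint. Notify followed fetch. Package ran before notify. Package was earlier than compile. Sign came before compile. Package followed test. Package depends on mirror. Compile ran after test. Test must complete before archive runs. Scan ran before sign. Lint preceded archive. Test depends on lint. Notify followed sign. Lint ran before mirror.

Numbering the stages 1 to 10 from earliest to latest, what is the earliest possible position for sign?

Lint and scan must both come before sign — 2 forced predecessors.
Nothing else is forced ahead of sign, so its earliest slot is position 2 + 1 = 3.

3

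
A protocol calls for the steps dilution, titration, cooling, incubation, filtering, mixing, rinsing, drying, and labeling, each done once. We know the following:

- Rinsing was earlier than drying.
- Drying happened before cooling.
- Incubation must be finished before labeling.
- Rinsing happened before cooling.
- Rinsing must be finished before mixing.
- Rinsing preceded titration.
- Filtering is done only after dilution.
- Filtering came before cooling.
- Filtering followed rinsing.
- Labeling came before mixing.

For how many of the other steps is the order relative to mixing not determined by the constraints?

Forced before mixing: incubation, labeling, and rinsing.
That leaves cooling, dilution, drying, filtering, and titration with no forced order relative to mixing — 5.

5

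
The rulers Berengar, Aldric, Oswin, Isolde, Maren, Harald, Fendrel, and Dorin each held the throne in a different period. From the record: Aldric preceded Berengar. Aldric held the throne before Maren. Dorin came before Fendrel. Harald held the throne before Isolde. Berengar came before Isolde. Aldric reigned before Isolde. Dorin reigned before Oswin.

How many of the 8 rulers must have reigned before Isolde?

3

Directly stated before Isolde: Aldric, Berengar, and Harald.
No chain forces Fendrel (or any of the others) ahead of Isolde.
That's Aldric, Berengar, and Harald — 3 in all.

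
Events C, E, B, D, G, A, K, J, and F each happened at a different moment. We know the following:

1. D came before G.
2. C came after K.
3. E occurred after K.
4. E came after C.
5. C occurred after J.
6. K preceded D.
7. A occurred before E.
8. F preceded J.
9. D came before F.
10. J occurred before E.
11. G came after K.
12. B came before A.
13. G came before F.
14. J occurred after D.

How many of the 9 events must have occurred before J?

4

Directly stated before J: D and F.
G reaches J via G → F → J.
K reaches J via K → D → J.
No chain forces C (or any of the others) ahead of J.
That's D, F, G, and K — 4 in all.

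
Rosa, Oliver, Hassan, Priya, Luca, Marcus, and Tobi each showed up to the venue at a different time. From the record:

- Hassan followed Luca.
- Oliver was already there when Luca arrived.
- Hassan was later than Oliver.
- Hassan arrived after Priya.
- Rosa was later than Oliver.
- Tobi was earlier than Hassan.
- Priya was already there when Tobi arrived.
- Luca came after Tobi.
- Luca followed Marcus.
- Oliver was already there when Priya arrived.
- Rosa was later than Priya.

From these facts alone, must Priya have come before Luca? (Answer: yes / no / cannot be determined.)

yes

Chain the constraints: Priya → Tobi → Luca. Each link is directly stated, so Priya comes before Luca.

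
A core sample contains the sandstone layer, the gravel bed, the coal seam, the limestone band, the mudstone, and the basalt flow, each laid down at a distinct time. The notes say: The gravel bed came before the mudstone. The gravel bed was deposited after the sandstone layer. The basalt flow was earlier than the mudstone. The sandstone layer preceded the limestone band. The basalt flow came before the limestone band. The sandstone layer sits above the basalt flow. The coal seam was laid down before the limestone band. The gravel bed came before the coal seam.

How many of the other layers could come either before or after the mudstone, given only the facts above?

2

Forced before the mudstone: the basalt flow, the gravel bed, and the sandstone layer.
That leaves the coal seam and the limestone band with no forced order relative to the mudstone — 2.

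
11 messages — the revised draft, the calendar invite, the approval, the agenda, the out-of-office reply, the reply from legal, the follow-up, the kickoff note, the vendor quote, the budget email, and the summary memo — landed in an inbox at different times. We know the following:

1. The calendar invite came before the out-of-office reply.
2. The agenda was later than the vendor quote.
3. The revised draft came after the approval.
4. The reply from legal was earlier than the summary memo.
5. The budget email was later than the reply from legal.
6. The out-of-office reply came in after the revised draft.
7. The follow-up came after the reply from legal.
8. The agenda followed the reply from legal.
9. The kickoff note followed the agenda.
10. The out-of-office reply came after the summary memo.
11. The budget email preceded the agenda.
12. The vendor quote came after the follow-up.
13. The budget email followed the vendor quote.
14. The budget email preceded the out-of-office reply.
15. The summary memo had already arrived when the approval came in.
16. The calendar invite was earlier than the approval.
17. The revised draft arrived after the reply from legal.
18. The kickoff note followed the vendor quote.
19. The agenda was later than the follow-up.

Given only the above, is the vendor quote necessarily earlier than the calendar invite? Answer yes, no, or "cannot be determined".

cannot be determined

No chain of stated constraints runs from the vendor quote to the calendar invite, and none runs from the calendar invite to the vendor quote either.
So the relative order of the vendor quote and the calendar invite is not fixed by the given facts.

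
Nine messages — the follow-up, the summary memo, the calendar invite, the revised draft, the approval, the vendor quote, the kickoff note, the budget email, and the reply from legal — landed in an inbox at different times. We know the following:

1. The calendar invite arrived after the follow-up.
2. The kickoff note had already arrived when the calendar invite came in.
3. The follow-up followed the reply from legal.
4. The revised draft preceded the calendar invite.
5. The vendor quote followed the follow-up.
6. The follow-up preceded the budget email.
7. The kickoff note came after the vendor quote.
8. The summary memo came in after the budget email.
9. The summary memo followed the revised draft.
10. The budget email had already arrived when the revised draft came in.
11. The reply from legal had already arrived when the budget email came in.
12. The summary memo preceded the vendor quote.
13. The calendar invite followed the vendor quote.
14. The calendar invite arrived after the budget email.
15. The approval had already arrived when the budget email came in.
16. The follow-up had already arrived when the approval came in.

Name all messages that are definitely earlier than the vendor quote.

Directly stated before the vendor quote: the follow-up and the summary memo.
The approval reaches the vendor quote via the approval → the budget email → the summary memo → the vendor quote.
The budget email reaches the vendor quote via the budget email → the summary memo → the vendor quote.
The reply from legal reaches the vendor quote via the reply from legal → the follow-up → the vendor quote.
Likewise the revised draft reaches the vendor quote by chaining the stated constraints.
No chain forces the kickoff note (or any of the others) ahead of the vendor quote.

the approval, the budget email, the follow-up, the reply from legal, the revised draft, the summary memo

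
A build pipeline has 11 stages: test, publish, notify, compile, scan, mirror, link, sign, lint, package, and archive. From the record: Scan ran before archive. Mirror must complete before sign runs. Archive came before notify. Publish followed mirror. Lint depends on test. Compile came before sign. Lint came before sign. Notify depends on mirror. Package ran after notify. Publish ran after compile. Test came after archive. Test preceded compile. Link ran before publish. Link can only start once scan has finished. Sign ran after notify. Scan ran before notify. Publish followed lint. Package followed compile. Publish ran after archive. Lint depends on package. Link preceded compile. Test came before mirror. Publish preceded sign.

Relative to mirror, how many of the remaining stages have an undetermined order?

Forced before mirror: archive, scan, and test; forced after mirror: lint, notify, package, publish, and sign.
That leaves compile and link with no forced order relative to mirror — 2.

2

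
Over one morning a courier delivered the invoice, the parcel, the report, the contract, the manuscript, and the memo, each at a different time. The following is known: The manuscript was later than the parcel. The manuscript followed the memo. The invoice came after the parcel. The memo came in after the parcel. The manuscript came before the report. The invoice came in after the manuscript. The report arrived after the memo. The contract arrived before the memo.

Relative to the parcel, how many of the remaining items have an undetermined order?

Forced after the parcel: the invoice, the manuscript, the memo, and the report.
That leaves the contract with no forced order relative to the parcel — 1.

1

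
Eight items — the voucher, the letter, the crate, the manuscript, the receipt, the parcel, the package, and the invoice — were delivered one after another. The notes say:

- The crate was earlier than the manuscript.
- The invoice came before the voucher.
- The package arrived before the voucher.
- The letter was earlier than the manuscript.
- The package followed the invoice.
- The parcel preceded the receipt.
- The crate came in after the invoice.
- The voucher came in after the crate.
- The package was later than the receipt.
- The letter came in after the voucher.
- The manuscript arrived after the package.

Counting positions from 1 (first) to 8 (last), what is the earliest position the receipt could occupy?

The parcel must come before the receipt — 1 forced predecessor.
Nothing else is forced ahead of the receipt, so its earliest slot is position 1 + 1 = 2.

2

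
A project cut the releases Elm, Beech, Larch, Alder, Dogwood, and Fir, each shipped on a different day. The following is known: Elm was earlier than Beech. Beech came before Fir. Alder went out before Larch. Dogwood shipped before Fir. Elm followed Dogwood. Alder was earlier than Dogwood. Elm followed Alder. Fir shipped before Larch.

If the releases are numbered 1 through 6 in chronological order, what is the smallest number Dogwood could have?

2

Alder must come before Dogwood — 1 forced predecessor.
Nothing else is forced ahead of Dogwood, so its earliest slot is position 1 + 1 = 2.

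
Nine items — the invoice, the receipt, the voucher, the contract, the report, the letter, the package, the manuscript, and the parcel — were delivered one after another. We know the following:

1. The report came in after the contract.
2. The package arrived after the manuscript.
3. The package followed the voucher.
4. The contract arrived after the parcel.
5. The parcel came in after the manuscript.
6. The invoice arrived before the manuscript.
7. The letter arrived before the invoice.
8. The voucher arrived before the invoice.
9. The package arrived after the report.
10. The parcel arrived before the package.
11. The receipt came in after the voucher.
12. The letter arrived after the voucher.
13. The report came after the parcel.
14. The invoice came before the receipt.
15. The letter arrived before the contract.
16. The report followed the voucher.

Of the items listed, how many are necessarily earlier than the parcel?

4

Directly stated before the parcel: the manuscript.
The invoice reaches the parcel via the invoice → the manuscript → the parcel.
The letter reaches the parcel via the letter → the invoice → the manuscript → the parcel.
The voucher reaches the parcel via the voucher → the invoice → the manuscript → the parcel.
That's the invoice, the letter, the manuscript, and the voucher — 4 in all.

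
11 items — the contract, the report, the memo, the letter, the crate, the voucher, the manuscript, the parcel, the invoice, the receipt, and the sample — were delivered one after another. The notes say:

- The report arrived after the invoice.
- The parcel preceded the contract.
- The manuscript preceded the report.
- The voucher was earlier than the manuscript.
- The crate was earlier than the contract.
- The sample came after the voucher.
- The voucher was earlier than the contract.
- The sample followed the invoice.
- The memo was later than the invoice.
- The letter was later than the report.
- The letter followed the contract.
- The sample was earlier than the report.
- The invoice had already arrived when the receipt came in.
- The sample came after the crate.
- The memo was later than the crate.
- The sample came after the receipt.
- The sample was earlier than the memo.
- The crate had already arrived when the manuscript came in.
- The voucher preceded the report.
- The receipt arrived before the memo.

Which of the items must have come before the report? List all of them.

the crate, the invoice, the manuscript, the receipt, the sample, the voucher

Directly stated before the report: the invoice, the manuscript, the sample, and the voucher.
The crate reaches the report via the crate → the manuscript → the report.
The receipt reaches the report via the receipt → the sample → the report.
No chain forces the contract (or any of the others) ahead of the report.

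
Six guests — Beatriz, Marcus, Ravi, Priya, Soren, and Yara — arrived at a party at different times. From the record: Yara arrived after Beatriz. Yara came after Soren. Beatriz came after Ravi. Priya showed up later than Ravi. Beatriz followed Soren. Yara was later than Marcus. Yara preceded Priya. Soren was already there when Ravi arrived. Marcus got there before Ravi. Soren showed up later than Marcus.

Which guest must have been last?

Priya

Every other guest has a chain of constraints placing them before Priya, so Priya is last.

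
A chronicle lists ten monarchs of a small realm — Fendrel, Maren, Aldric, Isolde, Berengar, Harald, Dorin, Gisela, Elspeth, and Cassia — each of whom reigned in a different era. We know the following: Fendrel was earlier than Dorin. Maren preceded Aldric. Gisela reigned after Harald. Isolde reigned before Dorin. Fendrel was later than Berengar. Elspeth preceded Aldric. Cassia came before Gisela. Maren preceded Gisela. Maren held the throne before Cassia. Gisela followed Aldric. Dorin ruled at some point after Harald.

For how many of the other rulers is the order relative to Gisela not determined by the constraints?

4

Forced before Gisela: Aldric, Cassia, Elspeth, Harald, and Maren.
That leaves Berengar, Dorin, Fendrel, and Isolde with no forced order relative to Gisela — 4.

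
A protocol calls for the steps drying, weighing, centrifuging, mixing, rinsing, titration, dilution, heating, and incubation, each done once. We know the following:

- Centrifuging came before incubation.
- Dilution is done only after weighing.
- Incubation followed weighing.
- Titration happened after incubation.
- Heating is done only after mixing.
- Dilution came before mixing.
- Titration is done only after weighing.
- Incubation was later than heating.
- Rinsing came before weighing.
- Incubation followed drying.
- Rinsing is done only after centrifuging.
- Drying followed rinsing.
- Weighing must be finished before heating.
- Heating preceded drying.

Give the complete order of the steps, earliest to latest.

The constraints fix every adjacent pair, so only one ordering works:
centrifuging → rinsing → weighing → dilution → mixing → heating → drying → incubation → titration.

centrifuging, rinsing, weighing, dilution, mixing, heating, drying, incubation, titration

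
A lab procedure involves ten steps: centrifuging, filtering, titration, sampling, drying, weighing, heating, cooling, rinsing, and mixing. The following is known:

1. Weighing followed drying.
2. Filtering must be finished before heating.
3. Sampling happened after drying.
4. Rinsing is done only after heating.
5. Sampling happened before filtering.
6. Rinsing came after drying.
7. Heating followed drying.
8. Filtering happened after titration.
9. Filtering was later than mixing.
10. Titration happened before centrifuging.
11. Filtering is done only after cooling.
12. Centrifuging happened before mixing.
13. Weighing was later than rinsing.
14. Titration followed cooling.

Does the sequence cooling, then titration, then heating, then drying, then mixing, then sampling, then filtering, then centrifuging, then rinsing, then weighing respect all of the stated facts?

no

The constraints require centrifuging before mixing, but in the proposed sequence mixing appears ahead of centrifuging. That one violation is enough.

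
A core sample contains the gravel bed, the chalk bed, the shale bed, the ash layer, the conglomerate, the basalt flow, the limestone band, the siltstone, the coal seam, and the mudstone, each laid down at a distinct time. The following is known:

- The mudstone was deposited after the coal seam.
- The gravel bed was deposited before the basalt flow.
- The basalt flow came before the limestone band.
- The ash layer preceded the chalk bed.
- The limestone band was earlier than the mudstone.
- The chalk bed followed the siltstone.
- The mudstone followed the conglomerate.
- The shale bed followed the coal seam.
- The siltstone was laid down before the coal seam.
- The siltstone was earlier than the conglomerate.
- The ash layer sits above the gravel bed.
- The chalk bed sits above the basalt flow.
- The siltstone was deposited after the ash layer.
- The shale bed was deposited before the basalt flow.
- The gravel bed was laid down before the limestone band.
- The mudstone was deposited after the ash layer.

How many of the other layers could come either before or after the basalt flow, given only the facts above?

1

Forced before the basalt flow: the ash layer, the coal seam, the gravel bed, the shale bed, and the siltstone; forced after the basalt flow: the chalk bed, the limestone band, and the mudstone.
That leaves the conglomerate with no forced order relative to the basalt flow — 1.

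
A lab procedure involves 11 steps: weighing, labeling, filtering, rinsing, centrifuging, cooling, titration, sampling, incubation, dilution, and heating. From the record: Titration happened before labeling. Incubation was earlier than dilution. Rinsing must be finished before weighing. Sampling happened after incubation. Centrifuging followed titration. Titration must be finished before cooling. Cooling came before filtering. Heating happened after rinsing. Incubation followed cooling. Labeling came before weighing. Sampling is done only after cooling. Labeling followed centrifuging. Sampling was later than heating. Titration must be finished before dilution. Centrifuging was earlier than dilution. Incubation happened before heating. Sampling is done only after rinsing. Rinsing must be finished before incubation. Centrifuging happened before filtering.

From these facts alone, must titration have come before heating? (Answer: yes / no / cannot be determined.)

Chain the constraints: titration → cooling → incubation → heating. Each link is directly stated, so titration comes before heating.

yes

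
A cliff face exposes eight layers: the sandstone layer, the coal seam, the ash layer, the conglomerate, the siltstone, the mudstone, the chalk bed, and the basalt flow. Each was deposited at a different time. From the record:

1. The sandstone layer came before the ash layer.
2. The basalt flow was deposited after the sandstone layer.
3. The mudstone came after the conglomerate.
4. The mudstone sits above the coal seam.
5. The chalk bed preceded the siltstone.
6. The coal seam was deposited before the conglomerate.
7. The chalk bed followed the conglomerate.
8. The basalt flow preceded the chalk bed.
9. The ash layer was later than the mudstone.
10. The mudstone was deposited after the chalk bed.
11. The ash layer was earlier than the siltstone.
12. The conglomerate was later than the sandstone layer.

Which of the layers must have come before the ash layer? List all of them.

Directly stated before the ash layer: the mudstone and the sandstone layer.
The basalt flow reaches the ash layer via the basalt flow → the chalk bed → the mudstone → the ash layer.
The chalk bed reaches the ash layer via the chalk bed → the mudstone → the ash layer.
The coal seam reaches the ash layer via the coal seam → the mudstone → the ash layer.
Likewise the conglomerate reaches the ash layer by chaining the stated constraints.

the basalt flow, the chalk bed, the coal seam, the conglomerate, the mudstone, the sandstone layer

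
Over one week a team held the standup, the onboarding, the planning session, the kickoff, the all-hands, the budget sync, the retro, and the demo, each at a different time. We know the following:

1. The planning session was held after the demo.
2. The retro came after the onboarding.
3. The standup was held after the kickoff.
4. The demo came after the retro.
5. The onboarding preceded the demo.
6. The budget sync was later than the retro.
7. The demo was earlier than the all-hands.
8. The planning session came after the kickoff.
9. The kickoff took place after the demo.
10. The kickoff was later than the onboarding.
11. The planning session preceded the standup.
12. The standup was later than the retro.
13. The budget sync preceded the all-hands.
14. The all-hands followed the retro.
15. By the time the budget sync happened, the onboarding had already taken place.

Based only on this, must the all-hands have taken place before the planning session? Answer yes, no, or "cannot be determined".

No chain of stated constraints runs from the all-hands to the planning session, and none runs from the planning session to the all-hands either.
So the relative order of the all-hands and the planning session is not fixed by the given facts.

cannot be determined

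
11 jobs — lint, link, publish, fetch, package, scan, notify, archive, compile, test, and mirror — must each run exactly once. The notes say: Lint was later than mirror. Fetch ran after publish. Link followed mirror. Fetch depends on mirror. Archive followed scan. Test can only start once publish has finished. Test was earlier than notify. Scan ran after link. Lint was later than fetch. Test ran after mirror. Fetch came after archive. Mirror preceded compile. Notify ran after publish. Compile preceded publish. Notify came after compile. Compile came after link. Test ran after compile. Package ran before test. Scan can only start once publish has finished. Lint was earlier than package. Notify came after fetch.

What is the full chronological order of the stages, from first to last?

mirror, link, compile, publish, scan, archive, fetch, lint, package, test, notify

The constraints fix every adjacent pair, so only one ordering works:
mirror → link → compile → publish → scan → archive → fetch → lint → package → test → notify.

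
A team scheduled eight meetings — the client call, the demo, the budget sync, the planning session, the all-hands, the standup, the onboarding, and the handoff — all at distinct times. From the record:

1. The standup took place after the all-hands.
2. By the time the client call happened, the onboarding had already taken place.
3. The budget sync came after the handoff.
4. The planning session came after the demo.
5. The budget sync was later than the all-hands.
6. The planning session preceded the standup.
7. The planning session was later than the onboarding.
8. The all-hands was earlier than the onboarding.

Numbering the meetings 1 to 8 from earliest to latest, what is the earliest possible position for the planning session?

4

The all-hands, the demo, and the onboarding must all come before the planning session — 3 forced predecessors.
Nothing else is forced ahead of the planning session, so its earliest slot is position 3 + 1 = 4.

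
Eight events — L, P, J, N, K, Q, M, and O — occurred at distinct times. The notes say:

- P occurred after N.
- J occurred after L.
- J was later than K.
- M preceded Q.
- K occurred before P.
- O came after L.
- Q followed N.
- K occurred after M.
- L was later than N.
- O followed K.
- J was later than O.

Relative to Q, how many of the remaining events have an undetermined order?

Forced before Q: M and N.
That leaves J, K, L, O, and P with no forced order relative to Q — 5.

5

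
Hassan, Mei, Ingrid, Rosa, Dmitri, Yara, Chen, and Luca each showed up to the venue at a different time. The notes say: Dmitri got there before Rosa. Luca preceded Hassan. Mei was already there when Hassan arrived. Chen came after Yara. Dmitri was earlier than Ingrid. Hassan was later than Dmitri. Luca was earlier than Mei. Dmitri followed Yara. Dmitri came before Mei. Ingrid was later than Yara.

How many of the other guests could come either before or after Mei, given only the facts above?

3

Forced before Mei: Dmitri, Luca, and Yara; forced after Mei: Hassan.
That leaves Chen, Ingrid, and Rosa with no forced order relative to Mei — 3.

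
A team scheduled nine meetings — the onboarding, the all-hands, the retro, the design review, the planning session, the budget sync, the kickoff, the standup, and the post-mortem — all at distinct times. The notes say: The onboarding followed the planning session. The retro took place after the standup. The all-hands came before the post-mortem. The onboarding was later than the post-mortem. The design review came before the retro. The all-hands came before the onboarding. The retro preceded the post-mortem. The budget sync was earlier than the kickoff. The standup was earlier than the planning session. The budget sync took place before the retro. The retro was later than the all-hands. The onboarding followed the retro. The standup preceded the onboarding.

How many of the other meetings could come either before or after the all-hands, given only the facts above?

Forced after the all-hands: the onboarding, the post-mortem, and the retro.
That leaves the budget sync, the design review, the kickoff, the planning session, and the standup with no forced order relative to the all-hands — 5.

5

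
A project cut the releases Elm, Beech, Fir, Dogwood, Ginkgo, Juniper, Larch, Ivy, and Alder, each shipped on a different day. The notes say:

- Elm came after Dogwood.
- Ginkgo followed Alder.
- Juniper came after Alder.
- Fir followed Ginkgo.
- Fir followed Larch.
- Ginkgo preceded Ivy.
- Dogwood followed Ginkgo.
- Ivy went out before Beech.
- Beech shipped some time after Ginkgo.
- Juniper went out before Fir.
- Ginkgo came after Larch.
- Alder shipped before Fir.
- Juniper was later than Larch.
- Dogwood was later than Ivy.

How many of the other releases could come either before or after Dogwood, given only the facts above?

3

Forced before Dogwood: Alder, Ginkgo, Ivy, and Larch; forced after Dogwood: Elm.
That leaves Beech, Fir, and Juniper with no forced order relative to Dogwood — 3.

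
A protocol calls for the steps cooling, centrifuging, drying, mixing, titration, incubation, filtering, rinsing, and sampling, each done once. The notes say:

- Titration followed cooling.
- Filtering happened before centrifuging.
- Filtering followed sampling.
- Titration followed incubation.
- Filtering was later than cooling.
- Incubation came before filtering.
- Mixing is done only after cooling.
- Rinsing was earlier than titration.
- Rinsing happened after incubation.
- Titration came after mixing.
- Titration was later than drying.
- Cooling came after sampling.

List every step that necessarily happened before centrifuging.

cooling, filtering, incubation, sampling

Directly stated before centrifuging: filtering.
Cooling reaches centrifuging via cooling → filtering → centrifuging.
Incubation reaches centrifuging via incubation → filtering → centrifuging.
Sampling reaches centrifuging via sampling → filtering → centrifuging.
No chain forces titration (or any of the others) ahead of centrifuging.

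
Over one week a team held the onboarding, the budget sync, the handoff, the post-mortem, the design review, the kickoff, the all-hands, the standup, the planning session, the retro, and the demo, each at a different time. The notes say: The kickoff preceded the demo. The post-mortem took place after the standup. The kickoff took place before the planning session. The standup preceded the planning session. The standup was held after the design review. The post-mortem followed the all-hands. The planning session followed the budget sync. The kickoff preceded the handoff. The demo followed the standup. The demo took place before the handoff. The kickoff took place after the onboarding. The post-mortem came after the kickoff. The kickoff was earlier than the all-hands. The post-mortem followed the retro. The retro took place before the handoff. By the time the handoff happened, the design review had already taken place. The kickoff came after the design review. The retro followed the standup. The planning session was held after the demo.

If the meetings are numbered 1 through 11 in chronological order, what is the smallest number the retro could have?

The design review and the standup must both come before the retro — 2 forced predecessors.
Nothing else is forced ahead of the retro, so its earliest slot is position 2 + 1 = 3.

3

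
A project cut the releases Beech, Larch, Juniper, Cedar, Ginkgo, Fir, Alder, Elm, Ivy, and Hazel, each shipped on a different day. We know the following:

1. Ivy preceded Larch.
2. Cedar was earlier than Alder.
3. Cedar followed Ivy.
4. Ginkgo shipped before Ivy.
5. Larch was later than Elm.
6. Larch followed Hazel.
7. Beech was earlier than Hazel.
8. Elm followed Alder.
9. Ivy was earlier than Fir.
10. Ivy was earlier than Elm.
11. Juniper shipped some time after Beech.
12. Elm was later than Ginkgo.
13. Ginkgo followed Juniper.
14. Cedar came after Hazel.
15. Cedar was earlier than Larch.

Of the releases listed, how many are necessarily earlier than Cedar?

5

Directly stated before Cedar: Hazel and Ivy.
Beech reaches Cedar via Beech → Hazel → Cedar.
Ginkgo reaches Cedar via Ginkgo → Ivy → Cedar.
Juniper reaches Cedar via Juniper → Ginkgo → Ivy → Cedar.
No chain forces Larch (or any of the others) ahead of Cedar.
That's Beech, Ginkgo, Hazel, Ivy, and Juniper — 5 in all.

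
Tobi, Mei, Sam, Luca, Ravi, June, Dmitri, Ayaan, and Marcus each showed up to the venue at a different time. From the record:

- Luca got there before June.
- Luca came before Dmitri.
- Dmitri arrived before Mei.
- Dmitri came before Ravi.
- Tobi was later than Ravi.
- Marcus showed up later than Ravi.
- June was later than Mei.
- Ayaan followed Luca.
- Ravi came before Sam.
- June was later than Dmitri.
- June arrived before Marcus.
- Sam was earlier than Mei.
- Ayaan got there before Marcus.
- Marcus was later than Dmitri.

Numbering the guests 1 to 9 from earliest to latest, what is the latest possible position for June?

8

June must come before Marcus — 1 guest forced after them.
Everything else can be placed before June in some valid order, so June can sit as late as position 9 − 1 = 8.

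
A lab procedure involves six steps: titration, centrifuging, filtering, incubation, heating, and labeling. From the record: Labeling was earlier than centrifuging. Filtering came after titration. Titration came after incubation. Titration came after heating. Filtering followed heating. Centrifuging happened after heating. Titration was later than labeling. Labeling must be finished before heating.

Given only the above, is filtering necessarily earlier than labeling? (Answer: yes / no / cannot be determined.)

no

Tracing the constraints gives labeling → heating → filtering, so labeling must come before filtering.
That means filtering cannot be before labeling.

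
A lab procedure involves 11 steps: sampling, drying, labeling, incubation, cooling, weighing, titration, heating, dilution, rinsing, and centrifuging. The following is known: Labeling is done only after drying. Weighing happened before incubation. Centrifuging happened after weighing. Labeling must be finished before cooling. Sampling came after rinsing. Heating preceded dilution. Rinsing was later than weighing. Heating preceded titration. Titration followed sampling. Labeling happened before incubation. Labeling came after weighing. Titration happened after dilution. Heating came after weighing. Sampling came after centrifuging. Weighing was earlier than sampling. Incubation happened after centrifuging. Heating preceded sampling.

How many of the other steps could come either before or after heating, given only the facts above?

6

Forced before heating: weighing; forced after heating: dilution, sampling, and titration.
That leaves centrifuging, cooling, drying, incubation, labeling, and rinsing with no forced order relative to heating — 6.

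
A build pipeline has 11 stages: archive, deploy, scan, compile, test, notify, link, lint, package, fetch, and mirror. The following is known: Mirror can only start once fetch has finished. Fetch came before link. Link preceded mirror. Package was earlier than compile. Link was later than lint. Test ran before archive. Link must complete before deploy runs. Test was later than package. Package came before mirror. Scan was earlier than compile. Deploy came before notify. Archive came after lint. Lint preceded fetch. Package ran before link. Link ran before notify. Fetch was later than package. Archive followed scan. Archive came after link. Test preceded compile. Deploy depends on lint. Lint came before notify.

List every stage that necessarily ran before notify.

deploy, fetch, link, lint, package

Directly stated before notify: deploy, link, and lint.
Fetch reaches notify via fetch → link → notify.
Package reaches notify via package → link → notify.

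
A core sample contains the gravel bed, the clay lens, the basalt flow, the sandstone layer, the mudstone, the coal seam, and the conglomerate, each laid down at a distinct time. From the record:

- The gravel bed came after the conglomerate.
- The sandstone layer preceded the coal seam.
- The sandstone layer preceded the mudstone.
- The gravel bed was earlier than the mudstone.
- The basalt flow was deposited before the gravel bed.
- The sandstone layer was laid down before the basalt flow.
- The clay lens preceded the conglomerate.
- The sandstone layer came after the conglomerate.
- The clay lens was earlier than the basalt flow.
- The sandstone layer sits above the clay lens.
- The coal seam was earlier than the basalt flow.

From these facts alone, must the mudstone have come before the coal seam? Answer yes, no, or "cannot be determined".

Tracing the constraints gives the coal seam → the basalt flow → the gravel bed → the mudstone, so the coal seam must come before the mudstone.
That means the mudstone cannot be before the coal seam.

no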